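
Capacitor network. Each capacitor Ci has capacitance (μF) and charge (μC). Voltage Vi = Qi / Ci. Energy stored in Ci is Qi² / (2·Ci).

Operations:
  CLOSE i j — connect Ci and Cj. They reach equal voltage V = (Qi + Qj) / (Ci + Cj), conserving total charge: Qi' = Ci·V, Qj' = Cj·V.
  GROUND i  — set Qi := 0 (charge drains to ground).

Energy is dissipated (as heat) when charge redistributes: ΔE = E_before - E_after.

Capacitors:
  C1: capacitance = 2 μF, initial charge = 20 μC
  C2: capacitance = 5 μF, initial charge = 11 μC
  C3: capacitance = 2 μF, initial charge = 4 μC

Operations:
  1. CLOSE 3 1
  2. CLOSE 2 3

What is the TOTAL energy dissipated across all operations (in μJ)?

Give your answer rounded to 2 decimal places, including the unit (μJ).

Initial: C1(2μF, Q=20μC, V=10.00V), C2(5μF, Q=11μC, V=2.20V), C3(2μF, Q=4μC, V=2.00V)
Op 1: CLOSE 3-1: Q_total=24.00, C_total=4.00, V=6.00; Q3=12.00, Q1=12.00; dissipated=32.000
Op 2: CLOSE 2-3: Q_total=23.00, C_total=7.00, V=3.29; Q2=16.43, Q3=6.57; dissipated=10.314
Total dissipated: 42.314 μJ

Answer: 42.31 μJ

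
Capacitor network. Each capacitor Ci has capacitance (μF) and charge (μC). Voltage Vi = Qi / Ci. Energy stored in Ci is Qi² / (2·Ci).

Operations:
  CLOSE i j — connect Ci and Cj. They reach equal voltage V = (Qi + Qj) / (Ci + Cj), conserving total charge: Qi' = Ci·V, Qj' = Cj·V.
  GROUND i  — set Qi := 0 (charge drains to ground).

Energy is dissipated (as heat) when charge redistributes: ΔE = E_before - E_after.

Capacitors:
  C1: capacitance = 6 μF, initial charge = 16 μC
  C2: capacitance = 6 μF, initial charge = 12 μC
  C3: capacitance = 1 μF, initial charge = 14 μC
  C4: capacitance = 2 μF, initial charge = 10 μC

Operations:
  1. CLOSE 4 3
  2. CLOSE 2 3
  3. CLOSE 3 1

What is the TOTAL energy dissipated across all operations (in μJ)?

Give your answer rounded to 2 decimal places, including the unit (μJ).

Answer: 42.44 μJ

Derivation:
Initial: C1(6μF, Q=16μC, V=2.67V), C2(6μF, Q=12μC, V=2.00V), C3(1μF, Q=14μC, V=14.00V), C4(2μF, Q=10μC, V=5.00V)
Op 1: CLOSE 4-3: Q_total=24.00, C_total=3.00, V=8.00; Q4=16.00, Q3=8.00; dissipated=27.000
Op 2: CLOSE 2-3: Q_total=20.00, C_total=7.00, V=2.86; Q2=17.14, Q3=2.86; dissipated=15.429
Op 3: CLOSE 3-1: Q_total=18.86, C_total=7.00, V=2.69; Q3=2.69, Q1=16.16; dissipated=0.016
Total dissipated: 42.444 μJ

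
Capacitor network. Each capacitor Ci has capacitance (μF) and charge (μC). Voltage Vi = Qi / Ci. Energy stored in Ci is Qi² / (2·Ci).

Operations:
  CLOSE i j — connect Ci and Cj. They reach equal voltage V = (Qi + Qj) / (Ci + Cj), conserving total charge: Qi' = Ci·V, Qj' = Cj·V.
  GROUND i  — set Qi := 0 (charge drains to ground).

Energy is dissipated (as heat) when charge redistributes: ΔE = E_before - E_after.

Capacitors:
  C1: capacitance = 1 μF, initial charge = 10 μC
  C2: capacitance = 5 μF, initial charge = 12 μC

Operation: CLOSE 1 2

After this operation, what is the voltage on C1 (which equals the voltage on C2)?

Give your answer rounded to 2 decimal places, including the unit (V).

Answer: 3.67 V

Derivation:
Initial: C1(1μF, Q=10μC, V=10.00V), C2(5μF, Q=12μC, V=2.40V)
Op 1: CLOSE 1-2: Q_total=22.00, C_total=6.00, V=3.67; Q1=3.67, Q2=18.33; dissipated=24.067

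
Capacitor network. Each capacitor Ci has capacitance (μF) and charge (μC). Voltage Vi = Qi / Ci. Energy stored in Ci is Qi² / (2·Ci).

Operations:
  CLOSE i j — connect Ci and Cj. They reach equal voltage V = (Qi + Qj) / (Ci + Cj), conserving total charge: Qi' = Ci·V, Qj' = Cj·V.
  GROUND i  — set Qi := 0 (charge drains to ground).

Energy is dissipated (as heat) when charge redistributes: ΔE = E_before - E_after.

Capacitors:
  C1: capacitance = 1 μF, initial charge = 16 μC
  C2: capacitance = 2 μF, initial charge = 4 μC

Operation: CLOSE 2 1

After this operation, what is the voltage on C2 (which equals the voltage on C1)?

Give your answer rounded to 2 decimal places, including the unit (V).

Initial: C1(1μF, Q=16μC, V=16.00V), C2(2μF, Q=4μC, V=2.00V)
Op 1: CLOSE 2-1: Q_total=20.00, C_total=3.00, V=6.67; Q2=13.33, Q1=6.67; dissipated=65.333

Answer: 6.67 V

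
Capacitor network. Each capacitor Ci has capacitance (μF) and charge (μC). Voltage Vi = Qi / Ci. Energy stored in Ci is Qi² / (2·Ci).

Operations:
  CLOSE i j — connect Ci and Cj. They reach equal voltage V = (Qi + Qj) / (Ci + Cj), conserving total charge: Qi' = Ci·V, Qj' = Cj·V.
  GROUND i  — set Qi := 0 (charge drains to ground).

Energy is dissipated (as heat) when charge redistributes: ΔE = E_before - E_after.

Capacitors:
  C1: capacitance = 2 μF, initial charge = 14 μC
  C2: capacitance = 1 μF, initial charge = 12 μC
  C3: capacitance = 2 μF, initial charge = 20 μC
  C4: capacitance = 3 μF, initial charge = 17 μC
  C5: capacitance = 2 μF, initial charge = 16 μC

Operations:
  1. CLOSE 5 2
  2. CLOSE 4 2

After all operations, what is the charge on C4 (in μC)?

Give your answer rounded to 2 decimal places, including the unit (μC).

Initial: C1(2μF, Q=14μC, V=7.00V), C2(1μF, Q=12μC, V=12.00V), C3(2μF, Q=20μC, V=10.00V), C4(3μF, Q=17μC, V=5.67V), C5(2μF, Q=16μC, V=8.00V)
Op 1: CLOSE 5-2: Q_total=28.00, C_total=3.00, V=9.33; Q5=18.67, Q2=9.33; dissipated=5.333
Op 2: CLOSE 4-2: Q_total=26.33, C_total=4.00, V=6.58; Q4=19.75, Q2=6.58; dissipated=5.042
Final charges: Q1=14.00, Q2=6.58, Q3=20.00, Q4=19.75, Q5=18.67

Answer: 19.75 μC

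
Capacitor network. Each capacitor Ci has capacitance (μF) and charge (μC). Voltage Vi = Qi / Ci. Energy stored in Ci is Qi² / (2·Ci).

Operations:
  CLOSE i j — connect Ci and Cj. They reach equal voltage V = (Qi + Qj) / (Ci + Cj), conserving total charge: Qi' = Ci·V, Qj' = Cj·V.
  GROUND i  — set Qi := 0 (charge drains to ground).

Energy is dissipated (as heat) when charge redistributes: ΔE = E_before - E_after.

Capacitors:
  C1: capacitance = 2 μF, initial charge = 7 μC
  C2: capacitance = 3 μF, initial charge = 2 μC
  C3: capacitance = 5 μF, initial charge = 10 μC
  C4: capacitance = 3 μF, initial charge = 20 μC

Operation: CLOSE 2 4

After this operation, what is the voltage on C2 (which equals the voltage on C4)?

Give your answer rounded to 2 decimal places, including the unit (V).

Initial: C1(2μF, Q=7μC, V=3.50V), C2(3μF, Q=2μC, V=0.67V), C3(5μF, Q=10μC, V=2.00V), C4(3μF, Q=20μC, V=6.67V)
Op 1: CLOSE 2-4: Q_total=22.00, C_total=6.00, V=3.67; Q2=11.00, Q4=11.00; dissipated=27.000

Answer: 3.67 V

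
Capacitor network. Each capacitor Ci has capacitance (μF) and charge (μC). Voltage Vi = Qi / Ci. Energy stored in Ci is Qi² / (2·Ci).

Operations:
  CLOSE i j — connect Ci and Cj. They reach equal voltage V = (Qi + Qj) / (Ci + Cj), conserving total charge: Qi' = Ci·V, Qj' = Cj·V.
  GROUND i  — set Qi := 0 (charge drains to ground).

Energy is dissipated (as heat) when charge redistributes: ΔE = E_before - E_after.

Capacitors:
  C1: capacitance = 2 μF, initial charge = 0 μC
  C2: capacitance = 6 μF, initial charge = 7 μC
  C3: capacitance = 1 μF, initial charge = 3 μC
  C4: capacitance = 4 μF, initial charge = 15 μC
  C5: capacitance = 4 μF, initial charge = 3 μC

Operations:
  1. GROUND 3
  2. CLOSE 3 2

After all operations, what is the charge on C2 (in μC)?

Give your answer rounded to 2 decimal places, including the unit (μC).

Answer: 6.00 μC

Derivation:
Initial: C1(2μF, Q=0μC, V=0.00V), C2(6μF, Q=7μC, V=1.17V), C3(1μF, Q=3μC, V=3.00V), C4(4μF, Q=15μC, V=3.75V), C5(4μF, Q=3μC, V=0.75V)
Op 1: GROUND 3: Q3=0; energy lost=4.500
Op 2: CLOSE 3-2: Q_total=7.00, C_total=7.00, V=1.00; Q3=1.00, Q2=6.00; dissipated=0.583
Final charges: Q1=0.00, Q2=6.00, Q3=1.00, Q4=15.00, Q5=3.00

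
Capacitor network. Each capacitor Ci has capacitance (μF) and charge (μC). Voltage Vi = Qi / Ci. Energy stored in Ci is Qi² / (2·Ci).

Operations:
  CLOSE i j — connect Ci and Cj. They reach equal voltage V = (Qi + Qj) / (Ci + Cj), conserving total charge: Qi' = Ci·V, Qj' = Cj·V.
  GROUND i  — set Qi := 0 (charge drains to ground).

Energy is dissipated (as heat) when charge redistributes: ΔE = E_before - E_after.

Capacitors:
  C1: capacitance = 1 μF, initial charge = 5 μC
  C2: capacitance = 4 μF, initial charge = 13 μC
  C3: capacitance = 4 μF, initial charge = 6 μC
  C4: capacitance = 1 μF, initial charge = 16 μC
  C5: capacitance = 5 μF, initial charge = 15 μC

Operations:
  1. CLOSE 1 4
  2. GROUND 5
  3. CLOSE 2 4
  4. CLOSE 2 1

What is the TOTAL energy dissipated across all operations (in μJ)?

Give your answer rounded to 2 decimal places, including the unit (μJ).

Initial: C1(1μF, Q=5μC, V=5.00V), C2(4μF, Q=13μC, V=3.25V), C3(4μF, Q=6μC, V=1.50V), C4(1μF, Q=16μC, V=16.00V), C5(5μF, Q=15μC, V=3.00V)
Op 1: CLOSE 1-4: Q_total=21.00, C_total=2.00, V=10.50; Q1=10.50, Q4=10.50; dissipated=30.250
Op 2: GROUND 5: Q5=0; energy lost=22.500
Op 3: CLOSE 2-4: Q_total=23.50, C_total=5.00, V=4.70; Q2=18.80, Q4=4.70; dissipated=21.025
Op 4: CLOSE 2-1: Q_total=29.30, C_total=5.00, V=5.86; Q2=23.44, Q1=5.86; dissipated=13.456
Total dissipated: 87.231 μJ

Answer: 87.23 μJ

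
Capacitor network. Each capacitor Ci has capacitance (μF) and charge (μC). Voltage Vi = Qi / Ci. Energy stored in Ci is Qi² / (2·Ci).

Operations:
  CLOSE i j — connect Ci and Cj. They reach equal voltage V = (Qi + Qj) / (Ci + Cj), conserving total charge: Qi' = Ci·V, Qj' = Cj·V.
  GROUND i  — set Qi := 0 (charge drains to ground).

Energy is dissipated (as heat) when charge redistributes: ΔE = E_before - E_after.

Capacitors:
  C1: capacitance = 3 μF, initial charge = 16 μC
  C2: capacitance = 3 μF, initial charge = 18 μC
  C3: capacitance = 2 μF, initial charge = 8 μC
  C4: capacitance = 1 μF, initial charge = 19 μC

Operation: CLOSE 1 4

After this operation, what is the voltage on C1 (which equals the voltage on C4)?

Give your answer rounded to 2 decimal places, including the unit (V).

Initial: C1(3μF, Q=16μC, V=5.33V), C2(3μF, Q=18μC, V=6.00V), C3(2μF, Q=8μC, V=4.00V), C4(1μF, Q=19μC, V=19.00V)
Op 1: CLOSE 1-4: Q_total=35.00, C_total=4.00, V=8.75; Q1=26.25, Q4=8.75; dissipated=70.042

Answer: 8.75 V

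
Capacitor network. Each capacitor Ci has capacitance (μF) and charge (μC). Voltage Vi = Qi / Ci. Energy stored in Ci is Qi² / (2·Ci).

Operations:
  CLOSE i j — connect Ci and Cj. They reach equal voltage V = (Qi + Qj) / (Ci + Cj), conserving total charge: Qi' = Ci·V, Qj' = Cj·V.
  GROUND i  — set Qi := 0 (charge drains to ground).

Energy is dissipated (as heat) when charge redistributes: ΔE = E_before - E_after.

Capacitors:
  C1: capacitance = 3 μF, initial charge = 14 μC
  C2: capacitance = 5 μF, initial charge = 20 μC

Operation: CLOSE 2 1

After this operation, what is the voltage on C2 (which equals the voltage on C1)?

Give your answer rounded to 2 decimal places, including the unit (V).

Initial: C1(3μF, Q=14μC, V=4.67V), C2(5μF, Q=20μC, V=4.00V)
Op 1: CLOSE 2-1: Q_total=34.00, C_total=8.00, V=4.25; Q2=21.25, Q1=12.75; dissipated=0.417

Answer: 4.25 V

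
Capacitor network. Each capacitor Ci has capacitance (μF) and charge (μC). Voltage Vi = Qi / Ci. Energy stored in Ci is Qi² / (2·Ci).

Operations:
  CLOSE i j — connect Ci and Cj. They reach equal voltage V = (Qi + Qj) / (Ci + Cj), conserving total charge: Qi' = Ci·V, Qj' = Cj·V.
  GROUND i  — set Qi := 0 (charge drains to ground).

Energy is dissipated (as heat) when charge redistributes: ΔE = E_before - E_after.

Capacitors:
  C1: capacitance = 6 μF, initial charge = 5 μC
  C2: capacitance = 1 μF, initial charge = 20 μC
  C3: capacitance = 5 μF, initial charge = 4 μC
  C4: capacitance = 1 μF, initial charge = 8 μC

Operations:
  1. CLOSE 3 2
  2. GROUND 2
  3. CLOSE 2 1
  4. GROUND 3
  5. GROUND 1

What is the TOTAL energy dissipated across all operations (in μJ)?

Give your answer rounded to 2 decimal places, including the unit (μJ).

Initial: C1(6μF, Q=5μC, V=0.83V), C2(1μF, Q=20μC, V=20.00V), C3(5μF, Q=4μC, V=0.80V), C4(1μF, Q=8μC, V=8.00V)
Op 1: CLOSE 3-2: Q_total=24.00, C_total=6.00, V=4.00; Q3=20.00, Q2=4.00; dissipated=153.600
Op 2: GROUND 2: Q2=0; energy lost=8.000
Op 3: CLOSE 2-1: Q_total=5.00, C_total=7.00, V=0.71; Q2=0.71, Q1=4.29; dissipated=0.298
Op 4: GROUND 3: Q3=0; energy lost=40.000
Op 5: GROUND 1: Q1=0; energy lost=1.531
Total dissipated: 203.428 μJ

Answer: 203.43 μJ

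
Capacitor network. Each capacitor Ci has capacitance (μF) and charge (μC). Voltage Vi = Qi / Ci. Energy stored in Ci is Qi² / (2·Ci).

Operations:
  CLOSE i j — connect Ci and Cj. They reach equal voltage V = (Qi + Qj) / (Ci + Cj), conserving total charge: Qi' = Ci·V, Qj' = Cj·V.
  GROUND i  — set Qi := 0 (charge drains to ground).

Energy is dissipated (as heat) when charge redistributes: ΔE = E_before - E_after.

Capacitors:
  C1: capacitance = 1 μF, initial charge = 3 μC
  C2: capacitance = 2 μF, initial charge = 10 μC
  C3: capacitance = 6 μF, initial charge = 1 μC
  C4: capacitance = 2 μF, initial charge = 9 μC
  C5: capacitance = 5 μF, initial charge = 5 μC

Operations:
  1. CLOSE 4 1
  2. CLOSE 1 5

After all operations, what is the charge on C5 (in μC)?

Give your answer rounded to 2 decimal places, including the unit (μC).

Answer: 7.50 μC

Derivation:
Initial: C1(1μF, Q=3μC, V=3.00V), C2(2μF, Q=10μC, V=5.00V), C3(6μF, Q=1μC, V=0.17V), C4(2μF, Q=9μC, V=4.50V), C5(5μF, Q=5μC, V=1.00V)
Op 1: CLOSE 4-1: Q_total=12.00, C_total=3.00, V=4.00; Q4=8.00, Q1=4.00; dissipated=0.750
Op 2: CLOSE 1-5: Q_total=9.00, C_total=6.00, V=1.50; Q1=1.50, Q5=7.50; dissipated=3.750
Final charges: Q1=1.50, Q2=10.00, Q3=1.00, Q4=8.00, Q5=7.50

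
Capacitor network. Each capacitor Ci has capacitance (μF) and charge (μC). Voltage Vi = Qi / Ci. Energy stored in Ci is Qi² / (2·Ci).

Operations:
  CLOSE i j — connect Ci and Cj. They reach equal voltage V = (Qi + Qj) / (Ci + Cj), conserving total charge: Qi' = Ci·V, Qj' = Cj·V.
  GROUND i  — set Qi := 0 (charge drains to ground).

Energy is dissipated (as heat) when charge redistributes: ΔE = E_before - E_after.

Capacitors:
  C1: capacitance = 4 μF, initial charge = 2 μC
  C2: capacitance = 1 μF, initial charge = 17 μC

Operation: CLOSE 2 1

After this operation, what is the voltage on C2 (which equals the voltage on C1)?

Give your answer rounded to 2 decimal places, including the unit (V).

Answer: 3.80 V

Derivation:
Initial: C1(4μF, Q=2μC, V=0.50V), C2(1μF, Q=17μC, V=17.00V)
Op 1: CLOSE 2-1: Q_total=19.00, C_total=5.00, V=3.80; Q2=3.80, Q1=15.20; dissipated=108.900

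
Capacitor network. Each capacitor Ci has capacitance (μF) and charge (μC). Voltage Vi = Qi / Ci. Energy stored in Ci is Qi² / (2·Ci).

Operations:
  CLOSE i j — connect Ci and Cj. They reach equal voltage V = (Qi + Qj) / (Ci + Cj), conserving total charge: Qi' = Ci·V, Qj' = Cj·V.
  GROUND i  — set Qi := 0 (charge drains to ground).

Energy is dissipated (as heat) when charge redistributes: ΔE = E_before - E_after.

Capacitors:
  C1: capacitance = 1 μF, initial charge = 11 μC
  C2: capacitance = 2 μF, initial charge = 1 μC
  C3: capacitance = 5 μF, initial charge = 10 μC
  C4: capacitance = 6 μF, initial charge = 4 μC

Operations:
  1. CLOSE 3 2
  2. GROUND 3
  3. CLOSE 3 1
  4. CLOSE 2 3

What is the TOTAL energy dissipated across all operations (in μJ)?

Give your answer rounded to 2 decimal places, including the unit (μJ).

Initial: C1(1μF, Q=11μC, V=11.00V), C2(2μF, Q=1μC, V=0.50V), C3(5μF, Q=10μC, V=2.00V), C4(6μF, Q=4μC, V=0.67V)
Op 1: CLOSE 3-2: Q_total=11.00, C_total=7.00, V=1.57; Q3=7.86, Q2=3.14; dissipated=1.607
Op 2: GROUND 3: Q3=0; energy lost=6.173
Op 3: CLOSE 3-1: Q_total=11.00, C_total=6.00, V=1.83; Q3=9.17, Q1=1.83; dissipated=50.417
Op 4: CLOSE 2-3: Q_total=12.31, C_total=7.00, V=1.76; Q2=3.52, Q3=8.79; dissipated=0.049
Total dissipated: 58.246 μJ

Answer: 58.25 μJ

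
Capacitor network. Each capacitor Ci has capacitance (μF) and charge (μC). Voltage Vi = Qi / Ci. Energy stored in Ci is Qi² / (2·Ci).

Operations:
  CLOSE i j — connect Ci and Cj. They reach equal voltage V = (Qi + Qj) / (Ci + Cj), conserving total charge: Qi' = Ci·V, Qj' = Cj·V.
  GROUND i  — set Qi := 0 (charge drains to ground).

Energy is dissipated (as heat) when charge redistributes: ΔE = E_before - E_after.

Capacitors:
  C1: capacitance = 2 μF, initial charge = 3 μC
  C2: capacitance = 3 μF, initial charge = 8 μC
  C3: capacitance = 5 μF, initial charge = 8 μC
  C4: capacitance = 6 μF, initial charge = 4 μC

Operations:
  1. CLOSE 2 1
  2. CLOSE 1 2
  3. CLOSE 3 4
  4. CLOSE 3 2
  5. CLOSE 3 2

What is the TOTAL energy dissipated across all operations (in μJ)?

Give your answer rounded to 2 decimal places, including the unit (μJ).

Answer: 3.16 μJ

Derivation:
Initial: C1(2μF, Q=3μC, V=1.50V), C2(3μF, Q=8μC, V=2.67V), C3(5μF, Q=8μC, V=1.60V), C4(6μF, Q=4μC, V=0.67V)
Op 1: CLOSE 2-1: Q_total=11.00, C_total=5.00, V=2.20; Q2=6.60, Q1=4.40; dissipated=0.817
Op 2: CLOSE 1-2: Q_total=11.00, C_total=5.00, V=2.20; Q1=4.40, Q2=6.60; dissipated=0.000
Op 3: CLOSE 3-4: Q_total=12.00, C_total=11.00, V=1.09; Q3=5.45, Q4=6.55; dissipated=1.188
Op 4: CLOSE 3-2: Q_total=12.05, C_total=8.00, V=1.51; Q3=7.53, Q2=4.52; dissipated=1.153
Op 5: CLOSE 3-2: Q_total=12.05, C_total=8.00, V=1.51; Q3=7.53, Q2=4.52; dissipated=0.000
Total dissipated: 3.158 μJ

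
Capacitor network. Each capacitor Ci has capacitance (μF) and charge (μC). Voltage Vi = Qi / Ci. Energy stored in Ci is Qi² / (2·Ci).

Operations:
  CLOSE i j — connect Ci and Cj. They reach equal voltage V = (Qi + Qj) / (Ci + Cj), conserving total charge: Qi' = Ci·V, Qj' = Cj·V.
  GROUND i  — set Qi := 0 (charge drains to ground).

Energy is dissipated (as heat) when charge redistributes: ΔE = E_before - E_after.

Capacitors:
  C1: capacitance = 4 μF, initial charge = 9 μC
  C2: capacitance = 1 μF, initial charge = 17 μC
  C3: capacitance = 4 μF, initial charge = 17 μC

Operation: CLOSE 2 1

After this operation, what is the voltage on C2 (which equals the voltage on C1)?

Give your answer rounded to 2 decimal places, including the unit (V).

Answer: 5.20 V

Derivation:
Initial: C1(4μF, Q=9μC, V=2.25V), C2(1μF, Q=17μC, V=17.00V), C3(4μF, Q=17μC, V=4.25V)
Op 1: CLOSE 2-1: Q_total=26.00, C_total=5.00, V=5.20; Q2=5.20, Q1=20.80; dissipated=87.025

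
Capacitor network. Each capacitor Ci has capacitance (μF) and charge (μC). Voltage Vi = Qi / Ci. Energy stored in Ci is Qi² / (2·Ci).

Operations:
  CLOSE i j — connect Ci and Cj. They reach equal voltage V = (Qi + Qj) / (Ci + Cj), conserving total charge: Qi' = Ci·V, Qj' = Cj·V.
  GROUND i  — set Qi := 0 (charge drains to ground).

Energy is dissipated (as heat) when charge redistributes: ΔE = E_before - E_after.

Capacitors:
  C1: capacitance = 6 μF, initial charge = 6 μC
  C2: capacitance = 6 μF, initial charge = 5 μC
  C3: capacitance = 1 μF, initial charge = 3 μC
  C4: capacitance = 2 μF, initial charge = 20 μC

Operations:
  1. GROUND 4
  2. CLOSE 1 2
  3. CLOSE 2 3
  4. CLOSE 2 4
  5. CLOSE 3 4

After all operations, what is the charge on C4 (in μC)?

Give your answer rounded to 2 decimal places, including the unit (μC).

Answer: 2.02 μC

Derivation:
Initial: C1(6μF, Q=6μC, V=1.00V), C2(6μF, Q=5μC, V=0.83V), C3(1μF, Q=3μC, V=3.00V), C4(2μF, Q=20μC, V=10.00V)
Op 1: GROUND 4: Q4=0; energy lost=100.000
Op 2: CLOSE 1-2: Q_total=11.00, C_total=12.00, V=0.92; Q1=5.50, Q2=5.50; dissipated=0.042
Op 3: CLOSE 2-3: Q_total=8.50, C_total=7.00, V=1.21; Q2=7.29, Q3=1.21; dissipated=1.860
Op 4: CLOSE 2-4: Q_total=7.29, C_total=8.00, V=0.91; Q2=5.46, Q4=1.82; dissipated=1.106
Op 5: CLOSE 3-4: Q_total=3.04, C_total=3.00, V=1.01; Q3=1.01, Q4=2.02; dissipated=0.031
Final charges: Q1=5.50, Q2=5.46, Q3=1.01, Q4=2.02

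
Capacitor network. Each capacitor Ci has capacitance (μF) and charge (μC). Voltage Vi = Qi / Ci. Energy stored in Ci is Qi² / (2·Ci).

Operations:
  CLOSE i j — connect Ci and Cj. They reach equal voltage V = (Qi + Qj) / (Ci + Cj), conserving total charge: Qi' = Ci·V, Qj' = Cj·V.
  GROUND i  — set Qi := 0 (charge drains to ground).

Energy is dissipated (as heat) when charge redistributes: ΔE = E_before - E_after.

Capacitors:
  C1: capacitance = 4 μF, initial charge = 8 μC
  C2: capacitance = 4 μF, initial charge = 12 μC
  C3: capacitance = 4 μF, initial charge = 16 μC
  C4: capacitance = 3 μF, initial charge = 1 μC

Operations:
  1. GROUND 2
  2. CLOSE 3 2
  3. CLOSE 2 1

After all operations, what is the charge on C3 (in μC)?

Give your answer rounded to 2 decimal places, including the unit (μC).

Answer: 8.00 μC

Derivation:
Initial: C1(4μF, Q=8μC, V=2.00V), C2(4μF, Q=12μC, V=3.00V), C3(4μF, Q=16μC, V=4.00V), C4(3μF, Q=1μC, V=0.33V)
Op 1: GROUND 2: Q2=0; energy lost=18.000
Op 2: CLOSE 3-2: Q_total=16.00, C_total=8.00, V=2.00; Q3=8.00, Q2=8.00; dissipated=16.000
Op 3: CLOSE 2-1: Q_total=16.00, C_total=8.00, V=2.00; Q2=8.00, Q1=8.00; dissipated=0.000
Final charges: Q1=8.00, Q2=8.00, Q3=8.00, Q4=1.00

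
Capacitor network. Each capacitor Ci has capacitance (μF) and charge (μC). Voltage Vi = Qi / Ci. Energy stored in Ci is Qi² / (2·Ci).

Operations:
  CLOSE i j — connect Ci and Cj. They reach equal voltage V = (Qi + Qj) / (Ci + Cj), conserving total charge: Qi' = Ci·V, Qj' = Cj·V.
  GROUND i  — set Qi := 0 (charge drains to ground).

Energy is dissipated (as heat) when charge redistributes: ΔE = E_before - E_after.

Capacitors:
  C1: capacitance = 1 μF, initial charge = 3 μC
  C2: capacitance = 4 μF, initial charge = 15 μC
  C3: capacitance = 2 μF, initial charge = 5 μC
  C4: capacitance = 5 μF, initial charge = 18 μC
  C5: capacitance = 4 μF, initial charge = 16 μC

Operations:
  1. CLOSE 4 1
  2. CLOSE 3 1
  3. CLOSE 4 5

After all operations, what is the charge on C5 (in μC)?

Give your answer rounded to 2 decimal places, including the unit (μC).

Initial: C1(1μF, Q=3μC, V=3.00V), C2(4μF, Q=15μC, V=3.75V), C3(2μF, Q=5μC, V=2.50V), C4(5μF, Q=18μC, V=3.60V), C5(4μF, Q=16μC, V=4.00V)
Op 1: CLOSE 4-1: Q_total=21.00, C_total=6.00, V=3.50; Q4=17.50, Q1=3.50; dissipated=0.150
Op 2: CLOSE 3-1: Q_total=8.50, C_total=3.00, V=2.83; Q3=5.67, Q1=2.83; dissipated=0.333
Op 3: CLOSE 4-5: Q_total=33.50, C_total=9.00, V=3.72; Q4=18.61, Q5=14.89; dissipated=0.278
Final charges: Q1=2.83, Q2=15.00, Q3=5.67, Q4=18.61, Q5=14.89

Answer: 14.89 μC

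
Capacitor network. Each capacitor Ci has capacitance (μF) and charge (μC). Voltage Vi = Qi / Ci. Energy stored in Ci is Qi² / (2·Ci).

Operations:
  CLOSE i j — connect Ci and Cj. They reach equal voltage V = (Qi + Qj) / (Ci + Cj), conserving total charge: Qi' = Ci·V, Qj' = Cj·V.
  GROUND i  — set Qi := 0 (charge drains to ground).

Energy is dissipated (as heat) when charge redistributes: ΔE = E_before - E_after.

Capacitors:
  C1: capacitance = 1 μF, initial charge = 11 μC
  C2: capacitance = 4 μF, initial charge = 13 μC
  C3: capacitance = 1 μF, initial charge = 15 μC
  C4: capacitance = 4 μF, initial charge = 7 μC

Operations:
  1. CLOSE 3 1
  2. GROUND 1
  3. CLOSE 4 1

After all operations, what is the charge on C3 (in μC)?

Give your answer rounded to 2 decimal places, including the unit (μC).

Answer: 13.00 μC

Derivation:
Initial: C1(1μF, Q=11μC, V=11.00V), C2(4μF, Q=13μC, V=3.25V), C3(1μF, Q=15μC, V=15.00V), C4(4μF, Q=7μC, V=1.75V)
Op 1: CLOSE 3-1: Q_total=26.00, C_total=2.00, V=13.00; Q3=13.00, Q1=13.00; dissipated=4.000
Op 2: GROUND 1: Q1=0; energy lost=84.500
Op 3: CLOSE 4-1: Q_total=7.00, C_total=5.00, V=1.40; Q4=5.60, Q1=1.40; dissipated=1.225
Final charges: Q1=1.40, Q2=13.00, Q3=13.00, Q4=5.60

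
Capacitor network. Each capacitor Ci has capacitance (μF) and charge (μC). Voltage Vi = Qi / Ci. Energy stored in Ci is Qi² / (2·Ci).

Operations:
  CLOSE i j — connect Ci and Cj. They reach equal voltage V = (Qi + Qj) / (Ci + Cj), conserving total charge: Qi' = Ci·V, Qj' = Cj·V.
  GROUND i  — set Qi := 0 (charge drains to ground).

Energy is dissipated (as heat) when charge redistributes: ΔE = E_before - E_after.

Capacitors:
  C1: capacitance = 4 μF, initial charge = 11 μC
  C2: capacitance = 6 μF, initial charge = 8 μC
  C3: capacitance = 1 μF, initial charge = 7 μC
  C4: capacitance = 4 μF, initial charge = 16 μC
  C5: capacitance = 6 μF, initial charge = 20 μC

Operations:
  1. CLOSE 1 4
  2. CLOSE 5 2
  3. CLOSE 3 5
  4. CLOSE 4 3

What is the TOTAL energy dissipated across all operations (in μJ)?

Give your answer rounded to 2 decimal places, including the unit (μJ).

Answer: 16.95 μJ

Derivation:
Initial: C1(4μF, Q=11μC, V=2.75V), C2(6μF, Q=8μC, V=1.33V), C3(1μF, Q=7μC, V=7.00V), C4(4μF, Q=16μC, V=4.00V), C5(6μF, Q=20μC, V=3.33V)
Op 1: CLOSE 1-4: Q_total=27.00, C_total=8.00, V=3.38; Q1=13.50, Q4=13.50; dissipated=1.562
Op 2: CLOSE 5-2: Q_total=28.00, C_total=12.00, V=2.33; Q5=14.00, Q2=14.00; dissipated=6.000
Op 3: CLOSE 3-5: Q_total=21.00, C_total=7.00, V=3.00; Q3=3.00, Q5=18.00; dissipated=9.333
Op 4: CLOSE 4-3: Q_total=16.50, C_total=5.00, V=3.30; Q4=13.20, Q3=3.30; dissipated=0.056
Total dissipated: 16.952 μJ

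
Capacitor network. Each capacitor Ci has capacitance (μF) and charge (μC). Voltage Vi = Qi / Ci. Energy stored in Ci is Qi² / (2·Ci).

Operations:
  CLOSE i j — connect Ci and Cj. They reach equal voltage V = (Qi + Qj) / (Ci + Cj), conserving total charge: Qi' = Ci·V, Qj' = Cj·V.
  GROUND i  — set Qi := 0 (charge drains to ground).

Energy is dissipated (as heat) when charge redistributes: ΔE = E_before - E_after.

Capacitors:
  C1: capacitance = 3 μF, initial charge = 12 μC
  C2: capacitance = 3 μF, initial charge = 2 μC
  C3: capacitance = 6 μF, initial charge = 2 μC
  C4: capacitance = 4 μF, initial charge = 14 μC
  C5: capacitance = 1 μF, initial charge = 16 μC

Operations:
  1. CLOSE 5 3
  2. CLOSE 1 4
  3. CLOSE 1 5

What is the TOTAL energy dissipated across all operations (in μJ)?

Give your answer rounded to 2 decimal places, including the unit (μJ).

Initial: C1(3μF, Q=12μC, V=4.00V), C2(3μF, Q=2μC, V=0.67V), C3(6μF, Q=2μC, V=0.33V), C4(4μF, Q=14μC, V=3.50V), C5(1μF, Q=16μC, V=16.00V)
Op 1: CLOSE 5-3: Q_total=18.00, C_total=7.00, V=2.57; Q5=2.57, Q3=15.43; dissipated=105.190
Op 2: CLOSE 1-4: Q_total=26.00, C_total=7.00, V=3.71; Q1=11.14, Q4=14.86; dissipated=0.214
Op 3: CLOSE 1-5: Q_total=13.71, C_total=4.00, V=3.43; Q1=10.29, Q5=3.43; dissipated=0.490
Total dissipated: 105.895 μJ

Answer: 105.89 μJ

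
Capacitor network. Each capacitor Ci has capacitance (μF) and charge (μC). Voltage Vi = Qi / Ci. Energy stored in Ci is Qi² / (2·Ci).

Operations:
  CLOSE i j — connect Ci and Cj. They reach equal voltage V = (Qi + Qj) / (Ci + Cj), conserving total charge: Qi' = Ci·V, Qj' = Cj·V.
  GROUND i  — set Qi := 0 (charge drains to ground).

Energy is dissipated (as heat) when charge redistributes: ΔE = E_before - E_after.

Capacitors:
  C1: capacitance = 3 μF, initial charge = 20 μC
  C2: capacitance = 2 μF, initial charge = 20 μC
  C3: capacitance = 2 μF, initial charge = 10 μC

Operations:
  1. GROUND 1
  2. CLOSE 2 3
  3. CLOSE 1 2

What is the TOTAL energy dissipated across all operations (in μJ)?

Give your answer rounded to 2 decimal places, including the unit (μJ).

Initial: C1(3μF, Q=20μC, V=6.67V), C2(2μF, Q=20μC, V=10.00V), C3(2μF, Q=10μC, V=5.00V)
Op 1: GROUND 1: Q1=0; energy lost=66.667
Op 2: CLOSE 2-3: Q_total=30.00, C_total=4.00, V=7.50; Q2=15.00, Q3=15.00; dissipated=12.500
Op 3: CLOSE 1-2: Q_total=15.00, C_total=5.00, V=3.00; Q1=9.00, Q2=6.00; dissipated=33.750
Total dissipated: 112.917 μJ

Answer: 112.92 μJ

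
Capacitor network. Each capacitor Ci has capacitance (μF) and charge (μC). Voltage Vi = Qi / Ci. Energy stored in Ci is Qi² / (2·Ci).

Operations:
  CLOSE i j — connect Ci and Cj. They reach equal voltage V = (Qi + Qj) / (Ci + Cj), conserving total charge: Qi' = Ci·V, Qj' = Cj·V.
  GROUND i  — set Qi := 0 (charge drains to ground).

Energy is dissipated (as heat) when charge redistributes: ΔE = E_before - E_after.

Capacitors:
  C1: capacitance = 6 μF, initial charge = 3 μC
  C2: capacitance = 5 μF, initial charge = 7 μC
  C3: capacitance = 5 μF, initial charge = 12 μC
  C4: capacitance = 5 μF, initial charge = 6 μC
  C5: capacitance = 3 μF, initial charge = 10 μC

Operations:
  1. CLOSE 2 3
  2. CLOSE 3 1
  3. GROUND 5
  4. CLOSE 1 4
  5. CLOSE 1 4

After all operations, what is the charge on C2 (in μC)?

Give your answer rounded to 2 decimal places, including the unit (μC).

Initial: C1(6μF, Q=3μC, V=0.50V), C2(5μF, Q=7μC, V=1.40V), C3(5μF, Q=12μC, V=2.40V), C4(5μF, Q=6μC, V=1.20V), C5(3μF, Q=10μC, V=3.33V)
Op 1: CLOSE 2-3: Q_total=19.00, C_total=10.00, V=1.90; Q2=9.50, Q3=9.50; dissipated=1.250
Op 2: CLOSE 3-1: Q_total=12.50, C_total=11.00, V=1.14; Q3=5.68, Q1=6.82; dissipated=2.673
Op 3: GROUND 5: Q5=0; energy lost=16.667
Op 4: CLOSE 1-4: Q_total=12.82, C_total=11.00, V=1.17; Q1=6.99, Q4=5.83; dissipated=0.006
Op 5: CLOSE 1-4: Q_total=12.82, C_total=11.00, V=1.17; Q1=6.99, Q4=5.83; dissipated=0.000
Final charges: Q1=6.99, Q2=9.50, Q3=5.68, Q4=5.83, Q5=0.00

Answer: 9.50 μC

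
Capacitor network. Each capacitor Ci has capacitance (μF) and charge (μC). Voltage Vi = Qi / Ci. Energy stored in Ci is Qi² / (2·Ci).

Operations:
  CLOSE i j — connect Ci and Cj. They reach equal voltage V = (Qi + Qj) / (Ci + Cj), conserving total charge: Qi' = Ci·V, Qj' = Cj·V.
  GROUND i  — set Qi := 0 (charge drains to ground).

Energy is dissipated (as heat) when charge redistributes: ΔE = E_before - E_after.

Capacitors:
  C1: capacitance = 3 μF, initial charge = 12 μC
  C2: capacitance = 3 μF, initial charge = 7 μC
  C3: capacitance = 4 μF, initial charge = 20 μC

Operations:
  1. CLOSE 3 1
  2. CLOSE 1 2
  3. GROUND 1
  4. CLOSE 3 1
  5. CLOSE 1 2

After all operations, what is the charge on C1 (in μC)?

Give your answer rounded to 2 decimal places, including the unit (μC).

Answer: 9.10 μC

Derivation:
Initial: C1(3μF, Q=12μC, V=4.00V), C2(3μF, Q=7μC, V=2.33V), C3(4μF, Q=20μC, V=5.00V)
Op 1: CLOSE 3-1: Q_total=32.00, C_total=7.00, V=4.57; Q3=18.29, Q1=13.71; dissipated=0.857
Op 2: CLOSE 1-2: Q_total=20.71, C_total=6.00, V=3.45; Q1=10.36, Q2=10.36; dissipated=3.757
Op 3: GROUND 1: Q1=0; energy lost=17.878
Op 4: CLOSE 3-1: Q_total=18.29, C_total=7.00, V=2.61; Q3=10.45, Q1=7.84; dissipated=17.913
Op 5: CLOSE 1-2: Q_total=18.19, C_total=6.00, V=3.03; Q1=9.10, Q2=9.10; dissipated=0.529
Final charges: Q1=9.10, Q2=9.10, Q3=10.45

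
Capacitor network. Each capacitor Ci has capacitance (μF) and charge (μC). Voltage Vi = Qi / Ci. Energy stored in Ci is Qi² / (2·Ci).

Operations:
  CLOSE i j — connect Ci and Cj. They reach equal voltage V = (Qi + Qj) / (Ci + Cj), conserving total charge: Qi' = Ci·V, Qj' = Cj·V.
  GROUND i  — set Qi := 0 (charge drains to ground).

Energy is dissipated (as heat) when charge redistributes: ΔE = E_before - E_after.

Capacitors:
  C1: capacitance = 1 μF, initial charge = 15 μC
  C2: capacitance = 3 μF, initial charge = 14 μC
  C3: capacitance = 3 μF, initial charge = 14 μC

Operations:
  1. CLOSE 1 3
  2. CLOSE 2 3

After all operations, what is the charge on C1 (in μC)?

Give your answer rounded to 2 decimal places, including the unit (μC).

Answer: 7.25 μC

Derivation:
Initial: C1(1μF, Q=15μC, V=15.00V), C2(3μF, Q=14μC, V=4.67V), C3(3μF, Q=14μC, V=4.67V)
Op 1: CLOSE 1-3: Q_total=29.00, C_total=4.00, V=7.25; Q1=7.25, Q3=21.75; dissipated=40.042
Op 2: CLOSE 2-3: Q_total=35.75, C_total=6.00, V=5.96; Q2=17.88, Q3=17.88; dissipated=5.005
Final charges: Q1=7.25, Q2=17.88, Q3=17.88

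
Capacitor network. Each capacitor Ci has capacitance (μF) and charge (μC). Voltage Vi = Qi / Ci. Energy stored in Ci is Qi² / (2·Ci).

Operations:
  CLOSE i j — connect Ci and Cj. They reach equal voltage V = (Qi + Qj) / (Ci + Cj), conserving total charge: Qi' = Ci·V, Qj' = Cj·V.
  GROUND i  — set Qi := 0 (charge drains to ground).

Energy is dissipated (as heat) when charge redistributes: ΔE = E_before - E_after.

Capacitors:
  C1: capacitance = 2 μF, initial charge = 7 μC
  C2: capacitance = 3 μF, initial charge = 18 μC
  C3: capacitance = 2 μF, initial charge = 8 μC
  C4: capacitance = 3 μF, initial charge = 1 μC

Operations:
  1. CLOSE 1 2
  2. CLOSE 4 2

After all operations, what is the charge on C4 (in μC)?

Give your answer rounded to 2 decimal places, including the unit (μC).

Answer: 8.00 μC

Derivation:
Initial: C1(2μF, Q=7μC, V=3.50V), C2(3μF, Q=18μC, V=6.00V), C3(2μF, Q=8μC, V=4.00V), C4(3μF, Q=1μC, V=0.33V)
Op 1: CLOSE 1-2: Q_total=25.00, C_total=5.00, V=5.00; Q1=10.00, Q2=15.00; dissipated=3.750
Op 2: CLOSE 4-2: Q_total=16.00, C_total=6.00, V=2.67; Q4=8.00, Q2=8.00; dissipated=16.333
Final charges: Q1=10.00, Q2=8.00, Q3=8.00, Q4=8.00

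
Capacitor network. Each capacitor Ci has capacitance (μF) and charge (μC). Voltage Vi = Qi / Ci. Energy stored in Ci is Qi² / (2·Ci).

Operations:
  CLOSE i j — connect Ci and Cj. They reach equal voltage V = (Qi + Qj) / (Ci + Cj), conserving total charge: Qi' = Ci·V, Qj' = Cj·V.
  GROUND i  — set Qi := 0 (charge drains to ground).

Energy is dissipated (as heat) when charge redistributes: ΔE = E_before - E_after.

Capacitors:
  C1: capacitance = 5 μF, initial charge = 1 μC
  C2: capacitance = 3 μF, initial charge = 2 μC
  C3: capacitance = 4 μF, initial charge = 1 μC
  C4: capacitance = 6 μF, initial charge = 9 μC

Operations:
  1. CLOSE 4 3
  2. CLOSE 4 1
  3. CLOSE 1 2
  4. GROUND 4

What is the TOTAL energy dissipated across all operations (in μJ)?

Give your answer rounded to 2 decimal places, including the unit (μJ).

Answer: 3.96 μJ

Derivation:
Initial: C1(5μF, Q=1μC, V=0.20V), C2(3μF, Q=2μC, V=0.67V), C3(4μF, Q=1μC, V=0.25V), C4(6μF, Q=9μC, V=1.50V)
Op 1: CLOSE 4-3: Q_total=10.00, C_total=10.00, V=1.00; Q4=6.00, Q3=4.00; dissipated=1.875
Op 2: CLOSE 4-1: Q_total=7.00, C_total=11.00, V=0.64; Q4=3.82, Q1=3.18; dissipated=0.873
Op 3: CLOSE 1-2: Q_total=5.18, C_total=8.00, V=0.65; Q1=3.24, Q2=1.94; dissipated=0.001
Op 4: GROUND 4: Q4=0; energy lost=1.215
Total dissipated: 3.963 μJ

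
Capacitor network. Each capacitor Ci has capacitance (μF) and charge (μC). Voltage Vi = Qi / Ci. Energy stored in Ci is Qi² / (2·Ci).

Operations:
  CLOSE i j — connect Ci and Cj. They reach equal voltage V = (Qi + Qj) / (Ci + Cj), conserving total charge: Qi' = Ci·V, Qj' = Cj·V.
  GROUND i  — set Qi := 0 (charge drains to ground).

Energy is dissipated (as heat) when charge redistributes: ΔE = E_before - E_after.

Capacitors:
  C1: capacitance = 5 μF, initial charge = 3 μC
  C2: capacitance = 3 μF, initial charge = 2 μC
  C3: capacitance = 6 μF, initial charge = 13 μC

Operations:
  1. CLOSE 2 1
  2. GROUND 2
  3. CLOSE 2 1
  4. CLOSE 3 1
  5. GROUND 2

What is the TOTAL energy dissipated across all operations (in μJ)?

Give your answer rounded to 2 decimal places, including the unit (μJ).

Answer: 5.49 μJ

Derivation:
Initial: C1(5μF, Q=3μC, V=0.60V), C2(3μF, Q=2μC, V=0.67V), C3(6μF, Q=13μC, V=2.17V)
Op 1: CLOSE 2-1: Q_total=5.00, C_total=8.00, V=0.62; Q2=1.88, Q1=3.12; dissipated=0.004
Op 2: GROUND 2: Q2=0; energy lost=0.586
Op 3: CLOSE 2-1: Q_total=3.12, C_total=8.00, V=0.39; Q2=1.17, Q1=1.95; dissipated=0.366
Op 4: CLOSE 3-1: Q_total=14.95, C_total=11.00, V=1.36; Q3=8.16, Q1=6.80; dissipated=4.301
Op 5: GROUND 2: Q2=0; energy lost=0.229
Total dissipated: 5.487 μJ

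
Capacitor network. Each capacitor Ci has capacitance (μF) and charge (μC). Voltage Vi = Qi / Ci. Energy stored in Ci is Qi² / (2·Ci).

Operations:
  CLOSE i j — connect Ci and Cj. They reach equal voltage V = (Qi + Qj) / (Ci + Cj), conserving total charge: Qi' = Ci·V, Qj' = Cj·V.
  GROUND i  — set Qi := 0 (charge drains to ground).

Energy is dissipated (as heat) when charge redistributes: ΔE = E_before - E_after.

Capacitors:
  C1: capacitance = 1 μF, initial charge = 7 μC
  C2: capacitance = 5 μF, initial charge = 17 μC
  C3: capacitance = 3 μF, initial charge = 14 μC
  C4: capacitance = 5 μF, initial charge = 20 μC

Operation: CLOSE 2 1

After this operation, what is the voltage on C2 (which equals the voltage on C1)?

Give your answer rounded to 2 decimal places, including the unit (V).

Answer: 4.00 V

Derivation:
Initial: C1(1μF, Q=7μC, V=7.00V), C2(5μF, Q=17μC, V=3.40V), C3(3μF, Q=14μC, V=4.67V), C4(5μF, Q=20μC, V=4.00V)
Op 1: CLOSE 2-1: Q_total=24.00, C_total=6.00, V=4.00; Q2=20.00, Q1=4.00; dissipated=5.400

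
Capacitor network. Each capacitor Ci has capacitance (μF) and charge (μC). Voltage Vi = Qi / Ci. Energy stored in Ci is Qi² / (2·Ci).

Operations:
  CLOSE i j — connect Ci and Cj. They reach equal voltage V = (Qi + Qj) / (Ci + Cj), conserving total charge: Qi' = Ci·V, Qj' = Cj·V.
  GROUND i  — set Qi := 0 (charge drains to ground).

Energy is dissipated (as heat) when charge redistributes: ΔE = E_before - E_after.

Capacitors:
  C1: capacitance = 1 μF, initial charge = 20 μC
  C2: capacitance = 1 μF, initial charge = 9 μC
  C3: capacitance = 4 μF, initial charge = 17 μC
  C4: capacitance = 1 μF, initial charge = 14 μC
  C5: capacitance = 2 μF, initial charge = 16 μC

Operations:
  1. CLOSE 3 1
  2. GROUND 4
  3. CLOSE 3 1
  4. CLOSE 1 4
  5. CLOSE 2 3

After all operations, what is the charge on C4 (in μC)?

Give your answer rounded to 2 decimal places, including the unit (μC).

Answer: 3.70 μC

Derivation:
Initial: C1(1μF, Q=20μC, V=20.00V), C2(1μF, Q=9μC, V=9.00V), C3(4μF, Q=17μC, V=4.25V), C4(1μF, Q=14μC, V=14.00V), C5(2μF, Q=16μC, V=8.00V)
Op 1: CLOSE 3-1: Q_total=37.00, C_total=5.00, V=7.40; Q3=29.60, Q1=7.40; dissipated=99.225
Op 2: GROUND 4: Q4=0; energy lost=98.000
Op 3: CLOSE 3-1: Q_total=37.00, C_total=5.00, V=7.40; Q3=29.60, Q1=7.40; dissipated=0.000
Op 4: CLOSE 1-4: Q_total=7.40, C_total=2.00, V=3.70; Q1=3.70, Q4=3.70; dissipated=13.690
Op 5: CLOSE 2-3: Q_total=38.60, C_total=5.00, V=7.72; Q2=7.72, Q3=30.88; dissipated=1.024
Final charges: Q1=3.70, Q2=7.72, Q3=30.88, Q4=3.70, Q5=16.00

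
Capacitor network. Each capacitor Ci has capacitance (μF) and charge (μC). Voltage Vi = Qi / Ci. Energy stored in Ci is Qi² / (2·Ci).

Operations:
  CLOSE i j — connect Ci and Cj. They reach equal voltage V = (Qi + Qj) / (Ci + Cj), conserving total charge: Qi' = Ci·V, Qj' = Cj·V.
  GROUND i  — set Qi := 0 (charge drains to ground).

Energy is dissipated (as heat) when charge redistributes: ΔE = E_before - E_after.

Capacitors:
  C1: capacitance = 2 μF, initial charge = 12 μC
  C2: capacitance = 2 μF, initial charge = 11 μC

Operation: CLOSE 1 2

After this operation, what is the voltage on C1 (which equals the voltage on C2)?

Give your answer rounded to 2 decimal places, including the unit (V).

Initial: C1(2μF, Q=12μC, V=6.00V), C2(2μF, Q=11μC, V=5.50V)
Op 1: CLOSE 1-2: Q_total=23.00, C_total=4.00, V=5.75; Q1=11.50, Q2=11.50; dissipated=0.125

Answer: 5.75 V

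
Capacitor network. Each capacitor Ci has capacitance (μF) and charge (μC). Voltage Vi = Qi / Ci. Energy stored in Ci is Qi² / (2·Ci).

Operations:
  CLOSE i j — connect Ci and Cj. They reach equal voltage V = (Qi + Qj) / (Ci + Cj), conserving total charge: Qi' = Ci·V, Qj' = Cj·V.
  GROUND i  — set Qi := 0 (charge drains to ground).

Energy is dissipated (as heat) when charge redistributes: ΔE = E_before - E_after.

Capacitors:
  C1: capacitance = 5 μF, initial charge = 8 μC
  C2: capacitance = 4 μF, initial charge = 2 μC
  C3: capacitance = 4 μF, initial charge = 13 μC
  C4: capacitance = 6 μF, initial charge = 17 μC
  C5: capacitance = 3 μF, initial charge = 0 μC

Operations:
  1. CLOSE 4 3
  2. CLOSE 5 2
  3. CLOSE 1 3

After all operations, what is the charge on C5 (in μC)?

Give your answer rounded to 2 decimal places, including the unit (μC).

Initial: C1(5μF, Q=8μC, V=1.60V), C2(4μF, Q=2μC, V=0.50V), C3(4μF, Q=13μC, V=3.25V), C4(6μF, Q=17μC, V=2.83V), C5(3μF, Q=0μC, V=0.00V)
Op 1: CLOSE 4-3: Q_total=30.00, C_total=10.00, V=3.00; Q4=18.00, Q3=12.00; dissipated=0.208
Op 2: CLOSE 5-2: Q_total=2.00, C_total=7.00, V=0.29; Q5=0.86, Q2=1.14; dissipated=0.214
Op 3: CLOSE 1-3: Q_total=20.00, C_total=9.00, V=2.22; Q1=11.11, Q3=8.89; dissipated=2.178
Final charges: Q1=11.11, Q2=1.14, Q3=8.89, Q4=18.00, Q5=0.86

Answer: 0.86 μC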